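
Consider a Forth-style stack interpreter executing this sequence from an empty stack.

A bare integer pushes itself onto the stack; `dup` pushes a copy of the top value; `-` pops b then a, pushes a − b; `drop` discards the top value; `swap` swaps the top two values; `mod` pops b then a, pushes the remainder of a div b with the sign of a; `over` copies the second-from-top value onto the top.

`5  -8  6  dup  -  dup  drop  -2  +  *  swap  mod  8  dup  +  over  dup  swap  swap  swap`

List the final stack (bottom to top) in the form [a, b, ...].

5    -> 5
-8   -> 5 -8
6    -> 5 -8 6
dup  -> 5 -8 6 6
-    -> 5 -8 0
dup  -> 5 -8 0 0
drop -> 5 -8 0
-2   -> 5 -8 0 -2
+    -> 5 -8 -2
*    -> 5 16
swap -> 16 5
mod  -> 1
8    -> 1 8
dup  -> 1 8 8
+    -> 1 16
over -> 1 16 1
dup  -> 1 16 1 1
swap -> 1 16 1 1
swap -> 1 16 1 1
swap -> 1 16 1 1

[1, 16, 1, 1]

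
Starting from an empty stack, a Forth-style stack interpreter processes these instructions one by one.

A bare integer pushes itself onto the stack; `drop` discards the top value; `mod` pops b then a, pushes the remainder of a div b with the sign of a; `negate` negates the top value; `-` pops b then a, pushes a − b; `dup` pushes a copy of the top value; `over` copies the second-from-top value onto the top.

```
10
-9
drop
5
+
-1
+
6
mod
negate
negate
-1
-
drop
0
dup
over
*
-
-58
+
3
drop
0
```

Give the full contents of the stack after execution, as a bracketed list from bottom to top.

[-58, 0]

10     : [10]
-9     : [10, -9]
drop   : [10]
5      : [10, 5]
+      : [15]
-1     : [15, -1]
+      : [14]
6      : [14, 6]
mod    : [2]
negate : [-2]
negate : [2]
-1     : [2, -1]
-      : [3]
drop   : []
0      : [0]
dup    : [0, 0]
over   : [0, 0, 0]
*      : [0, 0]
-      : [0]
-58    : [0, -58]
+      : [-58]
3      : [-58, 3]
drop   : [-58]
0      : [-58, 0]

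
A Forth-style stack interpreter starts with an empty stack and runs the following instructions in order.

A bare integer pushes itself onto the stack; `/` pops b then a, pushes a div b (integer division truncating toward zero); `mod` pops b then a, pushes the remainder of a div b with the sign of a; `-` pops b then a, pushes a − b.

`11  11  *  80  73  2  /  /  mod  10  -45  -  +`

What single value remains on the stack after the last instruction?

11   11
11   11 11
*    121
80   121 80
73   121 80 73
2    121 80 73 2
/    121 80 36
/    121 2
mod  1
10   1 10
-45  1 10 -45
-    1 55
+    56

56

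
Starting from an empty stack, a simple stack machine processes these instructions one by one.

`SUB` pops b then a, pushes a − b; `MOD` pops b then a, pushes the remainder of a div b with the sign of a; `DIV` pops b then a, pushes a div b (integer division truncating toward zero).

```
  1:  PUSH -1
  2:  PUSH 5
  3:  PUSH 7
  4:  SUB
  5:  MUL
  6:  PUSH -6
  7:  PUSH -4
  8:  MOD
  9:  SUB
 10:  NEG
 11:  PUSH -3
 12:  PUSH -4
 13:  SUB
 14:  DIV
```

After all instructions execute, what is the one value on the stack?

PUSH -1 -> -1
PUSH 5  -> -1 5
PUSH 7  -> -1 5 7
SUB     -> -1 -2
MUL     -> 2
PUSH -6 -> 2 -6
PUSH -4 -> 2 -6 -4
MOD     -> 2 -2
SUB     -> 4
NEG     -> -4
PUSH -3 -> -4 -3
PUSH -4 -> -4 -3 -4
SUB     -> -4 1
DIV     -> -4

-4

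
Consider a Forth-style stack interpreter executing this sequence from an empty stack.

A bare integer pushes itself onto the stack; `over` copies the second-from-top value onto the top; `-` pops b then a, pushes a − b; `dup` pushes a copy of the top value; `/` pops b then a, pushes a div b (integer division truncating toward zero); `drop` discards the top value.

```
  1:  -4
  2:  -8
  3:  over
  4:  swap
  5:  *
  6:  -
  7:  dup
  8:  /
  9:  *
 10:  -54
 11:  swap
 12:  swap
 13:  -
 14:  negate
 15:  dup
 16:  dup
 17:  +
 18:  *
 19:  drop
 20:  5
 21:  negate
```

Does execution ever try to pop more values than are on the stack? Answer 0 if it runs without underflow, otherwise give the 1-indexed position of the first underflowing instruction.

-4   -> [-4]
-8   -> [-4, -8]
over -> [-4, -8, -4]
swap -> [-4, -4, -8]
*    -> [-4, 32]
-    -> [-36]
dup  -> [-36, -36]
/    -> [1]
*  — needs 2 operands, stack has 1 → underflow

9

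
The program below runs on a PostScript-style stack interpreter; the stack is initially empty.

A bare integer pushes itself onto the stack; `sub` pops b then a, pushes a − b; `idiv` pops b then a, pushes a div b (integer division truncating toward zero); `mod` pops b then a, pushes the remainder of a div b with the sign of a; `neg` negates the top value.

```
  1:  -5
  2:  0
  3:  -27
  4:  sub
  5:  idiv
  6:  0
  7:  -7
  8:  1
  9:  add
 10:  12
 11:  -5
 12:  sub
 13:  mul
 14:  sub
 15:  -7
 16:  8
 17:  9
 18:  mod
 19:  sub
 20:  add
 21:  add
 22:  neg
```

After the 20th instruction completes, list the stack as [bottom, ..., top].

[0, 87]

-5    [-5]
0     [-5, 0]
-27   [-5, 0, -27]
sub   [-5, 27]
idiv  [0]
0     [0, 0]
-7    [0, 0, -7]
1     [0, 0, -7, 1]
add   [0, 0, -6]
12    [0, 0, -6, 12]
-5    [0, 0, -6, 12, -5]
sub   [0, 0, -6, 17]
mul   [0, 0, -102]
sub   [0, 102]
-7    [0, 102, -7]
8     [0, 102, -7, 8]
9     [0, 102, -7, 8, 9]
mod   [0, 102, -7, 8]
sub   [0, 102, -15]
add   [0, 87]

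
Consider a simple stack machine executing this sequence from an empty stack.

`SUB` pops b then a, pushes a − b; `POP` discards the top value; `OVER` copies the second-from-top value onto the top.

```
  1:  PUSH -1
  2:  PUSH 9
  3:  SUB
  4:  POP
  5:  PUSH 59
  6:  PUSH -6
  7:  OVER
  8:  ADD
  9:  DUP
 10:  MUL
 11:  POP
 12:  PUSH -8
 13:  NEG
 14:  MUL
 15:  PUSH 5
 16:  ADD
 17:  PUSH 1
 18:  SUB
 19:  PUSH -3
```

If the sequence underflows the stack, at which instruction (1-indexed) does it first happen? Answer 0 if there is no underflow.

0

PUSH -1  [-1]
PUSH 9   [-1, 9]
SUB      [-10]
POP      []
PUSH 59  [59]
PUSH -6  [59, -6]
OVER     [59, -6, 59]
ADD      [59, 53]
DUP      [59, 53, 53]
MUL      [59, 2809]
POP      [59]
PUSH -8  [59, -8]
NEG      [59, 8]
MUL      [472]
PUSH 5   [472, 5]
ADD      [477]
PUSH 1   [477, 1]
SUB      [476]
PUSH -3  [476, -3]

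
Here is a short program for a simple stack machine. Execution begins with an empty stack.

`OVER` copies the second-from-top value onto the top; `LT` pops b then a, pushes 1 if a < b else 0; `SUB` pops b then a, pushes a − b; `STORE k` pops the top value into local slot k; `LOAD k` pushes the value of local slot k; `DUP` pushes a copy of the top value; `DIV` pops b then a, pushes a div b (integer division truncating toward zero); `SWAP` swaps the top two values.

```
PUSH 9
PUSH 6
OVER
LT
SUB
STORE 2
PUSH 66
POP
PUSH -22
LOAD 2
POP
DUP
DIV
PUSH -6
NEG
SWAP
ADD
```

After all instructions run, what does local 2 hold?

PUSH 9    9
PUSH 6    9 6
OVER      9 6 9
LT        9 1
SUB       8
STORE 2   (empty)
PUSH 66   66
POP       (empty)
PUSH -22  -22
LOAD 2    -22 8
POP       -22
DUP       -22 -22
DIV       1
PUSH -6   1 -6
NEG       1 6
SWAP      6 1
ADD       7

8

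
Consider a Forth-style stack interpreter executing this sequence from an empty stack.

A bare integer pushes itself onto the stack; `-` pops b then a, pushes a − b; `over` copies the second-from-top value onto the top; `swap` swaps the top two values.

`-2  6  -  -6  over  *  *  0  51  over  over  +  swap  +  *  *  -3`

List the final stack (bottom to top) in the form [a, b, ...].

-2   : -2
6    : -2 6
-    : -8
-6   : -8 -6
over : -8 -6 -8
*    : -8 48
*    : -384
0    : -384 0
51   : -384 0 51
over : -384 0 51 0
over : -384 0 51 0 51
+    : -384 0 51 51
swap : -384 0 51 51
+    : -384 0 102
*    : -384 0
*    : 0
-3   : 0 -3

[0, -3]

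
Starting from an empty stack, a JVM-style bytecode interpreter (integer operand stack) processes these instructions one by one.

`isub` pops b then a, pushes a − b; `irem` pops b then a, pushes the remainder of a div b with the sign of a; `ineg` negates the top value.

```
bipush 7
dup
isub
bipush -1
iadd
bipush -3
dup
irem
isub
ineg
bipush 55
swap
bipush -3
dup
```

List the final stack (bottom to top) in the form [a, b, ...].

bipush 7   7
dup        7 7
isub       0
bipush -1  0 -1
iadd       -1
bipush -3  -1 -3
dup        -1 -3 -3
irem       -1 0
isub       -1
ineg       1
bipush 55  1 55
swap       55 1
bipush -3  55 1 -3
dup        55 1 -3 -3

[55, 1, -3, -3]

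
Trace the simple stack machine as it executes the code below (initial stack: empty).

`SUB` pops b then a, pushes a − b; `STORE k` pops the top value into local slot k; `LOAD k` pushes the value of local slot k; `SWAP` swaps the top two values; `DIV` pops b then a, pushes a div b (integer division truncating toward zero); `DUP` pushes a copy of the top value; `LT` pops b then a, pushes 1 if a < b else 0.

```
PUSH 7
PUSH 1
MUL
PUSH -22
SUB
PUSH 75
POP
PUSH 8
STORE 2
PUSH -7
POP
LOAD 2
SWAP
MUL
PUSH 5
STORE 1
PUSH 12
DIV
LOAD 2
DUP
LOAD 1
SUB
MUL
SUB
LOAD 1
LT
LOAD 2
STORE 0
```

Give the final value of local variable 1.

5

PUSH 7   -> [7]
PUSH 1   -> [7, 1]
MUL      -> [7]
PUSH -22 -> [7, -22]
SUB      -> [29]
PUSH 75  -> [29, 75]
POP      -> [29]
PUSH 8   -> [29, 8]
STORE 2  -> [29]
PUSH -7  -> [29, -7]
POP      -> [29]
LOAD 2   -> [29, 8]
SWAP     -> [8, 29]
MUL      -> [232]
PUSH 5   -> [232, 5]
STORE 1  -> [232]
PUSH 12  -> [232, 12]
DIV      -> [19]
LOAD 2   -> [19, 8]
DUP      -> [19, 8, 8]
LOAD 1   -> [19, 8, 8, 5]
SUB      -> [19, 8, 3]
MUL      -> [19, 24]
SUB      -> [-5]
LOAD 1   -> [-5, 5]
LT       -> [1]
LOAD 2   -> [1, 8]
STORE 0  -> [1]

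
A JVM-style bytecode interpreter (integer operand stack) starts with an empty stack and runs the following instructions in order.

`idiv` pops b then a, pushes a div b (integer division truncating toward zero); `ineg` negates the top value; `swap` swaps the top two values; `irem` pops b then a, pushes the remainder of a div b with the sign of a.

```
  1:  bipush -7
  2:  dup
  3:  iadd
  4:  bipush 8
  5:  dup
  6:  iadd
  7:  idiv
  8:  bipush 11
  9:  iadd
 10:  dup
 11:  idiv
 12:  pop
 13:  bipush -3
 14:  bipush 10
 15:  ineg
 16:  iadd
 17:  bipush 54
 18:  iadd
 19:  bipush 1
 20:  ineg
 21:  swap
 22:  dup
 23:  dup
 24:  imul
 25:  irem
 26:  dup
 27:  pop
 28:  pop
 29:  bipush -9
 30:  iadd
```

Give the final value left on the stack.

-10

bipush -7 -> [-7]
dup       -> [-7, -7]
iadd      -> [-14]
bipush 8  -> [-14, 8]
dup       -> [-14, 8, 8]
iadd      -> [-14, 16]
idiv      -> [0]
bipush 11 -> [0, 11]
iadd      -> [11]
dup       -> [11, 11]
idiv      -> [1]
pop       -> []
bipush -3 -> [-3]
bipush 10 -> [-3, 10]
ineg      -> [-3, -10]
iadd      -> [-13]
bipush 54 -> [-13, 54]
iadd      -> [41]
bipush 1  -> [41, 1]
ineg      -> [41, -1]
swap      -> [-1, 41]
dup       -> [-1, 41, 41]
dup       -> [-1, 41, 41, 41]
imul      -> [-1, 41, 1681]
irem      -> [-1, 41]
dup       -> [-1, 41, 41]
pop       -> [-1, 41]
pop       -> [-1]
bipush -9 -> [-1, -9]
iadd      -> [-10]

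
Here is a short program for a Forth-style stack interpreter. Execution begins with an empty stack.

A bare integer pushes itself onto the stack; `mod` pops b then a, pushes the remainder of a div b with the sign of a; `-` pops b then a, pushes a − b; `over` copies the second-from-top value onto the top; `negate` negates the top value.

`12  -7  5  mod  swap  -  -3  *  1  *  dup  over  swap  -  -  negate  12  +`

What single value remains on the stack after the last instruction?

-30

12     → 12
-7     → 12 -7
5      → 12 -7 5
mod    → 12 -2
swap   → -2 12
-      → -14
-3     → -14 -3
*      → 42
1      → 42 1
*      → 42
dup    → 42 42
over   → 42 42 42
swap   → 42 42 42
-      → 42 0
-      → 42
negate → -42
12     → -42 12
+      → -30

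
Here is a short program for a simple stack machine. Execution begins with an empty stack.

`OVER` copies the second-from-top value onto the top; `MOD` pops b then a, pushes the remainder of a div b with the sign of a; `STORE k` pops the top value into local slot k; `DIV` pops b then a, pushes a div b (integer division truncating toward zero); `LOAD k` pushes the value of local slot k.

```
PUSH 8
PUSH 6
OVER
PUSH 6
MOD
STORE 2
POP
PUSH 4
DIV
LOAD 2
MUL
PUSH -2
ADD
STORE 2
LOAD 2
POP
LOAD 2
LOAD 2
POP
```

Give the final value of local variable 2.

2

PUSH 8   8
PUSH 6   8 6
OVER     8 6 8
PUSH 6   8 6 8 6
MOD      8 6 2
STORE 2  8 6
POP      8
PUSH 4   8 4
DIV      2
LOAD 2   2 2
MUL      4
PUSH -2  4 -2
ADD      2
STORE 2  (empty)
LOAD 2   2
POP      (empty)
LOAD 2   2
LOAD 2   2 2
POP      2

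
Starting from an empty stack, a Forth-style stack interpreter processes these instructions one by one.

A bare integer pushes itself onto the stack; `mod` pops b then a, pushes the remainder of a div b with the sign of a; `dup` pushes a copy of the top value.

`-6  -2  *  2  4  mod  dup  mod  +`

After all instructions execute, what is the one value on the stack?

12

-6  -> [-6]
-2  -> [-6, -2]
*   -> [12]
2   -> [12, 2]
4   -> [12, 2, 4]
mod -> [12, 2]
dup -> [12, 2, 2]
mod -> [12, 0]
+   -> [12]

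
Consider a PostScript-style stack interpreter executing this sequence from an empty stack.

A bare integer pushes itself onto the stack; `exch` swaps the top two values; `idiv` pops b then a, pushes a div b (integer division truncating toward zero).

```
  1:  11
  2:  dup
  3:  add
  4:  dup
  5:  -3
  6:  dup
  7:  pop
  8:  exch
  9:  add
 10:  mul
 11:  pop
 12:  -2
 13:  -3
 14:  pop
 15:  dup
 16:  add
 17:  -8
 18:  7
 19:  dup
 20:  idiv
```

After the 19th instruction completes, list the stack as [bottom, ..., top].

[-4, -8, 7, 7]

11   -> 11
dup  -> 11 11
add  -> 22
dup  -> 22 22
-3   -> 22 22 -3
dup  -> 22 22 -3 -3
pop  -> 22 22 -3
exch -> 22 -3 22
add  -> 22 19
mul  -> 418
pop  -> (empty)
-2   -> -2
-3   -> -2 -3
pop  -> -2
dup  -> -2 -2
add  -> -4
-8   -> -4 -8
7    -> -4 -8 7
dup  -> -4 -8 7 7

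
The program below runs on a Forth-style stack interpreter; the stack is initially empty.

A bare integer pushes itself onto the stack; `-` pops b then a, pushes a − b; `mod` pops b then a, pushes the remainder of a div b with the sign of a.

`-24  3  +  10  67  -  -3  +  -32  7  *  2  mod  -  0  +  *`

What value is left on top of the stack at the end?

1260

-24 : -24
3   : -24 3
+   : -21
10  : -21 10
67  : -21 10 67
-   : -21 -57
-3  : -21 -57 -3
+   : -21 -60
-32 : -21 -60 -32
7   : -21 -60 -32 7
*   : -21 -60 -224
2   : -21 -60 -224 2
mod : -21 -60 0
-   : -21 -60
0   : -21 -60 0
+   : -21 -60
*   : 1260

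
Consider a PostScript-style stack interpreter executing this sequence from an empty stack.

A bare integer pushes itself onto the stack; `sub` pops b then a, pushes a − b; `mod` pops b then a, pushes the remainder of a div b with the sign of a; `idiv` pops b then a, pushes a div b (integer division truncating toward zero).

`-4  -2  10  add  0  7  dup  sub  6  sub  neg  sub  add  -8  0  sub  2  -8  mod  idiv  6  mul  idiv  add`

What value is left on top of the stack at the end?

-4

-4   : [-4]
-2   : [-4, -2]
10   : [-4, -2, 10]
add  : [-4, 8]
0    : [-4, 8, 0]
7    : [-4, 8, 0, 7]
dup  : [-4, 8, 0, 7, 7]
sub  : [-4, 8, 0, 0]
6    : [-4, 8, 0, 0, 6]
sub  : [-4, 8, 0, -6]
neg  : [-4, 8, 0, 6]
sub  : [-4, 8, -6]
add  : [-4, 2]
-8   : [-4, 2, -8]
0    : [-4, 2, -8, 0]
sub  : [-4, 2, -8]
2    : [-4, 2, -8, 2]
-8   : [-4, 2, -8, 2, -8]
mod  : [-4, 2, -8, 2]
idiv : [-4, 2, -4]
6    : [-4, 2, -4, 6]
mul  : [-4, 2, -24]
idiv : [-4, 0]
add  : [-4]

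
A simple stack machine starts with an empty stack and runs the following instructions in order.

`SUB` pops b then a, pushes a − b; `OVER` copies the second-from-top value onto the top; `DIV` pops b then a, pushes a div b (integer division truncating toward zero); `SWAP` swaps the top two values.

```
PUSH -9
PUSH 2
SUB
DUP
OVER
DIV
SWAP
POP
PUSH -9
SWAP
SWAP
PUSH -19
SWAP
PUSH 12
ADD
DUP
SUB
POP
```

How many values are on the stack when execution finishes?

2

PUSH -9  -> -9
PUSH 2   -> -9 2
SUB      -> -11
DUP      -> -11 -11
OVER     -> -11 -11 -11
DIV      -> -11 1
SWAP     -> 1 -11
POP      -> 1
PUSH -9  -> 1 -9
SWAP     -> -9 1
SWAP     -> 1 -9
PUSH -19 -> 1 -9 -19
SWAP     -> 1 -19 -9
PUSH 12  -> 1 -19 -9 12
ADD      -> 1 -19 3
DUP      -> 1 -19 3 3
SUB      -> 1 -19 0
POP      -> 1 -19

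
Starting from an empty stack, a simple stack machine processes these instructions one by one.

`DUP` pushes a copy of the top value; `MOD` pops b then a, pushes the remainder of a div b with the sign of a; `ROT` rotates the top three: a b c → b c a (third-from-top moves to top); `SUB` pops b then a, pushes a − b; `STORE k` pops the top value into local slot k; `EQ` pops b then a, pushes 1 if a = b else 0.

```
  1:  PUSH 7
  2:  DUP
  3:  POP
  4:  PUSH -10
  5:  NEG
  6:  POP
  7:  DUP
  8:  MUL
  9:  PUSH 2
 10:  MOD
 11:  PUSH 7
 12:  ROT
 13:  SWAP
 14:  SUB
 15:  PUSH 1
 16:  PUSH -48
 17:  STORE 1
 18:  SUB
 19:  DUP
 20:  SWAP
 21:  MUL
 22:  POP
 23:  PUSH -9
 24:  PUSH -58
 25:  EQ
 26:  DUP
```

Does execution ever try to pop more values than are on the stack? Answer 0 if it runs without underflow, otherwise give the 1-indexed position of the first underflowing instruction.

12

PUSH 7   : [7]
DUP      : [7, 7]
POP      : [7]
PUSH -10 : [7, -10]
NEG      : [7, 10]
POP      : [7]
DUP      : [7, 7]
MUL      : [49]
PUSH 2   : [49, 2]
MOD      : [1]
PUSH 7   : [1, 7]
ROT  — needs 3 operands, stack has 2 → underflow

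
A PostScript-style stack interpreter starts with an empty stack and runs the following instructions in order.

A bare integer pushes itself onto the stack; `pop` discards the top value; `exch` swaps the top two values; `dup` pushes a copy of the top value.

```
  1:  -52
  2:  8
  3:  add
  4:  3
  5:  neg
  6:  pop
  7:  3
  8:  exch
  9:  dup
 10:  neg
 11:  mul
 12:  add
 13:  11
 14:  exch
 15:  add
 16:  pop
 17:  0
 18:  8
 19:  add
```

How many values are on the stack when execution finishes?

1

-52  → -52
8    → -52 8
add  → -44
3    → -44 3
neg  → -44 -3
pop  → -44
3    → -44 3
exch → 3 -44
dup  → 3 -44 -44
neg  → 3 -44 44
mul  → 3 -1936
add  → -1933
11   → -1933 11
exch → 11 -1933
add  → -1922
pop  → (empty)
0    → 0
8    → 0 8
add  → 8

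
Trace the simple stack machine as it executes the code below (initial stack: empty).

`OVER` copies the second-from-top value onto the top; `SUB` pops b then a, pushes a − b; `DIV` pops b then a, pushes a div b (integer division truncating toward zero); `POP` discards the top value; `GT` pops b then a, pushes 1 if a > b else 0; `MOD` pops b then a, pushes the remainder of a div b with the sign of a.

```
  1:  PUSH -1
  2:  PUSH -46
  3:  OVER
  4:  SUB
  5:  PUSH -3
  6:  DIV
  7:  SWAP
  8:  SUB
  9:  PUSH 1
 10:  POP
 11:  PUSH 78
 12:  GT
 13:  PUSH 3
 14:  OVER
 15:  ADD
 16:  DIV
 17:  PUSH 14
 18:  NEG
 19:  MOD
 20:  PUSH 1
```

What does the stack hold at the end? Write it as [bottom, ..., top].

[0, 1]

PUSH -1  → -1
PUSH -46 → -1 -46
OVER     → -1 -46 -1
SUB      → -1 -45
PUSH -3  → -1 -45 -3
DIV      → -1 15
SWAP     → 15 -1
SUB      → 16
PUSH 1   → 16 1
POP      → 16
PUSH 78  → 16 78
GT       → 0
PUSH 3   → 0 3
OVER     → 0 3 0
ADD      → 0 3
DIV      → 0
PUSH 14  → 0 14
NEG      → 0 -14
MOD      → 0
PUSH 1   → 0 1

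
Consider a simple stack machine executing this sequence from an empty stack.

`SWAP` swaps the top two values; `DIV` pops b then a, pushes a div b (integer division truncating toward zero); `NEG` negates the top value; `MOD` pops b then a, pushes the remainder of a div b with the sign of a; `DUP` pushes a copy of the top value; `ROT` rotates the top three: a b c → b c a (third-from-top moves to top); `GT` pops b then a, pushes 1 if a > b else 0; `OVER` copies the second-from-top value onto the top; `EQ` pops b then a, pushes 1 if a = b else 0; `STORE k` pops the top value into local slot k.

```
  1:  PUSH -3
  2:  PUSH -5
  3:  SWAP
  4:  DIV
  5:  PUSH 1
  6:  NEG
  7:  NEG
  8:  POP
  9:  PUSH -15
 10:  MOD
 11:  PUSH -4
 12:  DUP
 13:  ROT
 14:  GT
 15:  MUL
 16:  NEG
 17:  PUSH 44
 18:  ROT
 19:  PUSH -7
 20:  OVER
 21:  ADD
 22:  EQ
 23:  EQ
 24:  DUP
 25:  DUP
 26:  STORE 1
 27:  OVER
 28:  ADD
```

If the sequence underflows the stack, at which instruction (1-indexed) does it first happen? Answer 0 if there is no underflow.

18

PUSH -3  → [-3]
PUSH -5  → [-3, -5]
SWAP     → [-5, -3]
DIV      → [1]
PUSH 1   → [1, 1]
NEG      → [1, -1]
NEG      → [1, 1]
POP      → [1]
PUSH -15 → [1, -15]
MOD      → [1]
PUSH -4  → [1, -4]
DUP      → [1, -4, -4]
ROT      → [-4, -4, 1]
GT       → [-4, 0]
MUL      → [0]
NEG      → [0]
PUSH 44  → [0, 44]
ROT  — needs 3 operands, stack has 2 → underflow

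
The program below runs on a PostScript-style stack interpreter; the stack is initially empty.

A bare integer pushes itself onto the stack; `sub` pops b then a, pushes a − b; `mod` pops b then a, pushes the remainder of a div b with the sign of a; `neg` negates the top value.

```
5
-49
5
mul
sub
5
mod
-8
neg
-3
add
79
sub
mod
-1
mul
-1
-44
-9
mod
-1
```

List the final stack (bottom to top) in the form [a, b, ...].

[0, -1, -8, -1]

5    [5]
-49  [5, -49]
5    [5, -49, 5]
mul  [5, -245]
sub  [250]
5    [250, 5]
mod  [0]
-8   [0, -8]
neg  [0, 8]
-3   [0, 8, -3]
add  [0, 5]
79   [0, 5, 79]
sub  [0, -74]
mod  [0]
-1   [0, -1]
mul  [0]
-1   [0, -1]
-44  [0, -1, -44]
-9   [0, -1, -44, -9]
mod  [0, -1, -8]
-1   [0, -1, -8, -1]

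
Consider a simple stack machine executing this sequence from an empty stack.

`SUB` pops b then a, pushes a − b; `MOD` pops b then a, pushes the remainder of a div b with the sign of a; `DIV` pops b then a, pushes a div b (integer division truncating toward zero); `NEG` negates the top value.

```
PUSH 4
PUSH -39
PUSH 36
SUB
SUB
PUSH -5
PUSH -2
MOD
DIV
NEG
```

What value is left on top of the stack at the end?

PUSH 4    4
PUSH -39  4 -39
PUSH 36   4 -39 36
SUB       4 -75
SUB       79
PUSH -5   79 -5
PUSH -2   79 -5 -2
MOD       79 -1
DIV       -79
NEG       79

79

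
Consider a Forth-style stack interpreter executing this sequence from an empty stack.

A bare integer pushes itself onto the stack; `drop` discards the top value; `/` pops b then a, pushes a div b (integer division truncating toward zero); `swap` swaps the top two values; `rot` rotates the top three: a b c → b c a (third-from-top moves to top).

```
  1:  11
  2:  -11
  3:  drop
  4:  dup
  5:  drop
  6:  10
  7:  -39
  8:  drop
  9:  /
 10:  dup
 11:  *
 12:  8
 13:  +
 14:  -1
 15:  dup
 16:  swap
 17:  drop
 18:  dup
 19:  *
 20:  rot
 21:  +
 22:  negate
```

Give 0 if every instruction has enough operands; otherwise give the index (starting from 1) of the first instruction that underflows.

11   : [11]
-11  : [11, -11]
drop : [11]
dup  : [11, 11]
drop : [11]
10   : [11, 10]
-39  : [11, 10, -39]
drop : [11, 10]
/    : [1]
dup  : [1, 1]
*    : [1]
8    : [1, 8]
+    : [9]
-1   : [9, -1]
dup  : [9, -1, -1]
swap : [9, -1, -1]
drop : [9, -1]
dup  : [9, -1, -1]
*    : [9, 1]
rot  — needs 3 operands, stack has 2 → underflow

20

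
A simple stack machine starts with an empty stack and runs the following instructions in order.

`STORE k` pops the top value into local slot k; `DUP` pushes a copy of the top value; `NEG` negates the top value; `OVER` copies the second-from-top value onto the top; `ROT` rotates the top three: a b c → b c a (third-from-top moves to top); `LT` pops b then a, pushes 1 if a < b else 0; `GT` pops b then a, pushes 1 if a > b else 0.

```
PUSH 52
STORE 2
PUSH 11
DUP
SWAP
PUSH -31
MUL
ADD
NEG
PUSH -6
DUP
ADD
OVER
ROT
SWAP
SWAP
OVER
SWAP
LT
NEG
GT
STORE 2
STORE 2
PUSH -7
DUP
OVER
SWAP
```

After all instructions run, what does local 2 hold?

PUSH 52   [52]
STORE 2   []
PUSH 11   [11]
DUP       [11, 11]
SWAP      [11, 11]
PUSH -31  [11, 11, -31]
MUL       [11, -341]
ADD       [-330]
NEG       [330]
PUSH -6   [330, -6]
DUP       [330, -6, -6]
ADD       [330, -12]
OVER      [330, -12, 330]
ROT       [-12, 330, 330]
SWAP      [-12, 330, 330]
SWAP      [-12, 330, 330]
OVER      [-12, 330, 330, 330]
SWAP      [-12, 330, 330, 330]
LT        [-12, 330, 0]
NEG       [-12, 330, 0]
GT        [-12, 1]
STORE 2   [-12]
STORE 2   []
PUSH -7   [-7]
DUP       [-7, -7]
OVER      [-7, -7, -7]
SWAP      [-7, -7, -7]

-12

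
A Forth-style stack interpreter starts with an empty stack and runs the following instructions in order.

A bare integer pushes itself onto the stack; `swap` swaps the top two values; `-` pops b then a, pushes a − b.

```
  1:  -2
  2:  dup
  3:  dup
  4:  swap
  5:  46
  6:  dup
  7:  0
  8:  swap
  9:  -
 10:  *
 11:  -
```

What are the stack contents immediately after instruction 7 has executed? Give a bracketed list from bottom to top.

[-2, -2, -2, 46, 46, 0]

-2    [-2]
dup   [-2, -2]
dup   [-2, -2, -2]
swap  [-2, -2, -2]
46    [-2, -2, -2, 46]
dup   [-2, -2, -2, 46, 46]
0     [-2, -2, -2, 46, 46, 0]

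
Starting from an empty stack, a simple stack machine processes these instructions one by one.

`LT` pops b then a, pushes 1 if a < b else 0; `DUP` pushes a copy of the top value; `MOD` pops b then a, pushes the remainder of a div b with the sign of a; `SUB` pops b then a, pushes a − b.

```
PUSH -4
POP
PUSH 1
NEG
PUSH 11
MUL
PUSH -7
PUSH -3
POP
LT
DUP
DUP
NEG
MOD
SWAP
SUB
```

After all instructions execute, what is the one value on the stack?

-1

PUSH -4 -> -4
POP     -> (empty)
PUSH 1  -> 1
NEG     -> -1
PUSH 11 -> -1 11
MUL     -> -11
PUSH -7 -> -11 -7
PUSH -3 -> -11 -7 -3
POP     -> -11 -7
LT      -> 1
DUP     -> 1 1
DUP     -> 1 1 1
NEG     -> 1 1 -1
MOD     -> 1 0
SWAP    -> 0 1
SUB     -> -1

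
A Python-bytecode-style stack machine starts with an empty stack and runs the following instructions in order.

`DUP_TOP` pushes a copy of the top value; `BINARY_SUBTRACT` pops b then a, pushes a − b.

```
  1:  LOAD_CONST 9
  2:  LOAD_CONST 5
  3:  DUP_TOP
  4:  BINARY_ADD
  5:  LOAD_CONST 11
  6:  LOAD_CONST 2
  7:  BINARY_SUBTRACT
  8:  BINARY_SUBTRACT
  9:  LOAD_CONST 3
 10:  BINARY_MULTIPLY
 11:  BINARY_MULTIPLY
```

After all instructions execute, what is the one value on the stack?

LOAD_CONST 9    → 9
LOAD_CONST 5    → 9 5
DUP_TOP         → 9 5 5
BINARY_ADD      → 9 10
LOAD_CONST 11   → 9 10 11
LOAD_CONST 2    → 9 10 11 2
BINARY_SUBTRACT → 9 10 9
BINARY_SUBTRACT → 9 1
LOAD_CONST 3    → 9 1 3
BINARY_MULTIPLY → 9 3
BINARY_MULTIPLY → 27

27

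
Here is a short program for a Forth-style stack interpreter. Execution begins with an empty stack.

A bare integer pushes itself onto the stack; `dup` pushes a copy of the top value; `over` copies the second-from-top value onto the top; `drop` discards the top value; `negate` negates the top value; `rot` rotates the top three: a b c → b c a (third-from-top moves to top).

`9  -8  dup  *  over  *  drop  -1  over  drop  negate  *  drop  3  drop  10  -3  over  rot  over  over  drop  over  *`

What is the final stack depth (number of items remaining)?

9       [9]
-8      [9, -8]
dup     [9, -8, -8]
*       [9, 64]
over    [9, 64, 9]
*       [9, 576]
drop    [9]
-1      [9, -1]
over    [9, -1, 9]
drop    [9, -1]
negate  [9, 1]
*       [9]
drop    []
3       [3]
drop    []
10      [10]
-3      [10, -3]
over    [10, -3, 10]
rot     [-3, 10, 10]
over    [-3, 10, 10, 10]
over    [-3, 10, 10, 10, 10]
drop    [-3, 10, 10, 10]
over    [-3, 10, 10, 10, 10]
*       [-3, 10, 10, 100]

4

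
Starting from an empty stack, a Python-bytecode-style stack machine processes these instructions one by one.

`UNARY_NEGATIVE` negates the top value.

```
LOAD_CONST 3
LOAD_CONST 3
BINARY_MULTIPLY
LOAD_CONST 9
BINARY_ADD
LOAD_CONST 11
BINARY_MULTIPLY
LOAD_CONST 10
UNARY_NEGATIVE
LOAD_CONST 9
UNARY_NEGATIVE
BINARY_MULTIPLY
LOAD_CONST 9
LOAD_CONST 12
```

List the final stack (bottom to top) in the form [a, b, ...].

LOAD_CONST 3     [3]
LOAD_CONST 3     [3, 3]
BINARY_MULTIPLY  [9]
LOAD_CONST 9     [9, 9]
BINARY_ADD       [18]
LOAD_CONST 11    [18, 11]
BINARY_MULTIPLY  [198]
LOAD_CONST 10    [198, 10]
UNARY_NEGATIVE   [198, -10]
LOAD_CONST 9     [198, -10, 9]
UNARY_NEGATIVE   [198, -10, -9]
BINARY_MULTIPLY  [198, 90]
LOAD_CONST 9     [198, 90, 9]
LOAD_CONST 12    [198, 90, 9, 12]

[198, 90, 9, 12]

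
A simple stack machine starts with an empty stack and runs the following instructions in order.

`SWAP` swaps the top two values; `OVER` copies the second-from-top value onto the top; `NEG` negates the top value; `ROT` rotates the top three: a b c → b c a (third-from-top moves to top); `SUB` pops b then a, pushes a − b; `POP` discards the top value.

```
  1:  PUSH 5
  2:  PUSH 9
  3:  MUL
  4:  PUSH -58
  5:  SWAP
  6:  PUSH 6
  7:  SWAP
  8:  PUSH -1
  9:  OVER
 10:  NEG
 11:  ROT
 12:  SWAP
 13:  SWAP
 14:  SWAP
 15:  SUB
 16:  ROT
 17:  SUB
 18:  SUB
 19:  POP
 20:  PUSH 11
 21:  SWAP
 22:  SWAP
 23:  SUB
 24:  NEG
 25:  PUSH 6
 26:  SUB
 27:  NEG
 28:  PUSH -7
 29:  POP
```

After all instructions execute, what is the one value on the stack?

-63

PUSH 5   : 5
PUSH 9   : 5 9
MUL      : 45
PUSH -58 : 45 -58
SWAP     : -58 45
PUSH 6   : -58 45 6
SWAP     : -58 6 45
PUSH -1  : -58 6 45 -1
OVER     : -58 6 45 -1 45
NEG      : -58 6 45 -1 -45
ROT      : -58 6 -1 -45 45
SWAP     : -58 6 -1 45 -45
SWAP     : -58 6 -1 -45 45
SWAP     : -58 6 -1 45 -45
SUB      : -58 6 -1 90
ROT      : -58 -1 90 6
SUB      : -58 -1 84
SUB      : -58 -85
POP      : -58
PUSH 11  : -58 11
SWAP     : 11 -58
SWAP     : -58 11
SUB      : -69
NEG      : 69
PUSH 6   : 69 6
SUB      : 63
NEG      : -63
PUSH -7  : -63 -7
POP      : -63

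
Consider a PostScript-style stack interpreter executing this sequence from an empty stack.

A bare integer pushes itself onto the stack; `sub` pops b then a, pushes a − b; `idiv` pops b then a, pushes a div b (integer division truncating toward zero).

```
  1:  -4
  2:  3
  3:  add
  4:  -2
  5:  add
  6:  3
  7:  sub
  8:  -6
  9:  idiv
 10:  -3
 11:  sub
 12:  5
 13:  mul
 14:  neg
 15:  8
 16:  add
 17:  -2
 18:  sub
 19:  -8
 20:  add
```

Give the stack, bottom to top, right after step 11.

-4   -> [-4]
3    -> [-4, 3]
add  -> [-1]
-2   -> [-1, -2]
add  -> [-3]
3    -> [-3, 3]
sub  -> [-6]
-6   -> [-6, -6]
idiv -> [1]
-3   -> [1, -3]
sub  -> [4]

[4]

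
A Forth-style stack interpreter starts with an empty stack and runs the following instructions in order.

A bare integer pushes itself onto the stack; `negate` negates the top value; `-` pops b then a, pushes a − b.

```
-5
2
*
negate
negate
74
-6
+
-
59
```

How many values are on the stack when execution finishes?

-5      [-5]
2       [-5, 2]
*       [-10]
negate  [10]
negate  [-10]
74      [-10, 74]
-6      [-10, 74, -6]
+       [-10, 68]
-       [-78]
59      [-78, 59]

2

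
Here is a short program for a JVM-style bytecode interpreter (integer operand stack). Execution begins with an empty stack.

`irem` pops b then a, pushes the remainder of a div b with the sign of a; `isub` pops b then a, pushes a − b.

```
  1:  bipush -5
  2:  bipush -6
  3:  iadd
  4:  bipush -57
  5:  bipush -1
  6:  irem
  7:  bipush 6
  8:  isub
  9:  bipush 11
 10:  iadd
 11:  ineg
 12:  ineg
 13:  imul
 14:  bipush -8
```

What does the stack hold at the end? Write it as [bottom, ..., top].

bipush -5  : -5
bipush -6  : -5 -6
iadd       : -11
bipush -57 : -11 -57
bipush -1  : -11 -57 -1
irem       : -11 0
bipush 6   : -11 0 6
isub       : -11 -6
bipush 11  : -11 -6 11
iadd       : -11 5
ineg       : -11 -5
ineg       : -11 5
imul       : -55
bipush -8  : -55 -8

[-55, -8]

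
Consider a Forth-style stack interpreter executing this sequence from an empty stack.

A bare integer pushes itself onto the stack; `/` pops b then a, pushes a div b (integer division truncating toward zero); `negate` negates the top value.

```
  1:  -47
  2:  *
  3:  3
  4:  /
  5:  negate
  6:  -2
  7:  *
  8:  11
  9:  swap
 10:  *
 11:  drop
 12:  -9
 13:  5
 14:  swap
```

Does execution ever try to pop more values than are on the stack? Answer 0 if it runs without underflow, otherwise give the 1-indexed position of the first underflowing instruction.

2

-47 -> [-47]
*  — needs 2 operands, stack has 1 → underflow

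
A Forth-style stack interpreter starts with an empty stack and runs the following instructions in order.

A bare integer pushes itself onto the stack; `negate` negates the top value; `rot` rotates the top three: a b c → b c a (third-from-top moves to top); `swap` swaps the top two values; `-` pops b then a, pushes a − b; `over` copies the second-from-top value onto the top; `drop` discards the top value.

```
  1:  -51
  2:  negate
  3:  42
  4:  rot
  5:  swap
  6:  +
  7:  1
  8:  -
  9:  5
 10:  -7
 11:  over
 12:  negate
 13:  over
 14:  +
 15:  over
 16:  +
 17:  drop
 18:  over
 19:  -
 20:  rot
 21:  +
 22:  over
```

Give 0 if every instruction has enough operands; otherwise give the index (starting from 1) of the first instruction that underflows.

4

-51    : [-51]
negate : [51]
42     : [51, 42]
rot  — needs 3 operands, stack has 2 → underflow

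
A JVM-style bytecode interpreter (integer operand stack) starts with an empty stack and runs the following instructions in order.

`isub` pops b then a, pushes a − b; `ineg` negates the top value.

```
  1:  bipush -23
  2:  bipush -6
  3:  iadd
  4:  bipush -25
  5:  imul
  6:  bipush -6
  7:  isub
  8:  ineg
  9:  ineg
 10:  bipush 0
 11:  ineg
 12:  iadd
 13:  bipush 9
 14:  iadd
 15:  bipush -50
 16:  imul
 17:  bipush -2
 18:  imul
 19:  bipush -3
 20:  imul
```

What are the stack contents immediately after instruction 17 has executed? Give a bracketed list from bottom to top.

bipush -23 → -23
bipush -6  → -23 -6
iadd       → -29
bipush -25 → -29 -25
imul       → 725
bipush -6  → 725 -6
isub       → 731
ineg       → -731
ineg       → 731
bipush 0   → 731 0
ineg       → 731 0
iadd       → 731
bipush 9   → 731 9
iadd       → 740
bipush -50 → 740 -50
imul       → -37000
bipush -2  → -37000 -2

[-37000, -2]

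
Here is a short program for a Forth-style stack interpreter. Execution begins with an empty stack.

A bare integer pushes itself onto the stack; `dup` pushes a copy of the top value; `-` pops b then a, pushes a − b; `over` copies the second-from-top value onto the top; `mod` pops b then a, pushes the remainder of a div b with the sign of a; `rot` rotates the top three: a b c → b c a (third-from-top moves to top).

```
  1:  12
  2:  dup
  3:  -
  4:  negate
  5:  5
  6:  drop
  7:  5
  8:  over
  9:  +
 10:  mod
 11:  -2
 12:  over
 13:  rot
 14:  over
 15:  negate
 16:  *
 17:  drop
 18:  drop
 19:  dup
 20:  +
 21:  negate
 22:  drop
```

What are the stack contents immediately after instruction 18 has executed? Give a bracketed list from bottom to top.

12     : [12]
dup    : [12, 12]
-      : [0]
negate : [0]
5      : [0, 5]
drop   : [0]
5      : [0, 5]
over   : [0, 5, 0]
+      : [0, 5]
mod    : [0]
-2     : [0, -2]
over   : [0, -2, 0]
rot    : [-2, 0, 0]
over   : [-2, 0, 0, 0]
negate : [-2, 0, 0, 0]
*      : [-2, 0, 0]
drop   : [-2, 0]
drop   : [-2]

[-2]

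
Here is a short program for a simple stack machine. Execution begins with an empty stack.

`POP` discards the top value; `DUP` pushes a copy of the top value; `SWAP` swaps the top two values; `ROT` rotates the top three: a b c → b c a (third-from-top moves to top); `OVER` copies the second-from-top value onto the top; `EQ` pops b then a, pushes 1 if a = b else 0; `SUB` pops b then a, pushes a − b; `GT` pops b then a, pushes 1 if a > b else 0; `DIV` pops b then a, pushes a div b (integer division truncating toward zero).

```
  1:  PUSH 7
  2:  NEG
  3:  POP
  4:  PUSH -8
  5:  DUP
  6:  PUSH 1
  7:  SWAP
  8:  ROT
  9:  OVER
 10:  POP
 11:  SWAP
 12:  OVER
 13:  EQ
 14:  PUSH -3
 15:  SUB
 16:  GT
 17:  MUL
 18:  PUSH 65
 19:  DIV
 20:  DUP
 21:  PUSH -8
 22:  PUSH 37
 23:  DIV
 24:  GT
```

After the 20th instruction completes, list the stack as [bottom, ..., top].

[0, 0]

PUSH 7   [7]
NEG      [-7]
POP      []
PUSH -8  [-8]
DUP      [-8, -8]
PUSH 1   [-8, -8, 1]
SWAP     [-8, 1, -8]
ROT      [1, -8, -8]
OVER     [1, -8, -8, -8]
POP      [1, -8, -8]
SWAP     [1, -8, -8]
OVER     [1, -8, -8, -8]
EQ       [1, -8, 1]
PUSH -3  [1, -8, 1, -3]
SUB      [1, -8, 4]
GT       [1, 0]
MUL      [0]
PUSH 65  [0, 65]
DIV      [0]
DUP      [0, 0]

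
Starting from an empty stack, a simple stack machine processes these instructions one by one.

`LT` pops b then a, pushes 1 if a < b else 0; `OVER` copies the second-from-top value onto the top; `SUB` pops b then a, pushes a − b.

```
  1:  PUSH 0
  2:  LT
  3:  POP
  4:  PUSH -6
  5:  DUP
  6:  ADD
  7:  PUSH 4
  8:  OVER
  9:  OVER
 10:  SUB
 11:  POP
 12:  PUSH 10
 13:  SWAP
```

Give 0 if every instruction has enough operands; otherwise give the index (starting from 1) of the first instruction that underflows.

2

PUSH 0 → 0
LT  — needs 2 operands, stack has 1 → underflow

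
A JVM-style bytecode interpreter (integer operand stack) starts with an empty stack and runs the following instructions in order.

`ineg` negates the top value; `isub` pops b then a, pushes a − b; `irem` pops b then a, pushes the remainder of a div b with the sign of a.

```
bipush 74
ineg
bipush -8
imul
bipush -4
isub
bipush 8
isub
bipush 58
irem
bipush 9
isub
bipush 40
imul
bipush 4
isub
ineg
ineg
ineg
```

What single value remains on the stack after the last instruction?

44

bipush 74  [74]
ineg       [-74]
bipush -8  [-74, -8]
imul       [592]
bipush -4  [592, -4]
isub       [596]
bipush 8   [596, 8]
isub       [588]
bipush 58  [588, 58]
irem       [8]
bipush 9   [8, 9]
isub       [-1]
bipush 40  [-1, 40]
imul       [-40]
bipush 4   [-40, 4]
isub       [-44]
ineg       [44]
ineg       [-44]
ineg       [44]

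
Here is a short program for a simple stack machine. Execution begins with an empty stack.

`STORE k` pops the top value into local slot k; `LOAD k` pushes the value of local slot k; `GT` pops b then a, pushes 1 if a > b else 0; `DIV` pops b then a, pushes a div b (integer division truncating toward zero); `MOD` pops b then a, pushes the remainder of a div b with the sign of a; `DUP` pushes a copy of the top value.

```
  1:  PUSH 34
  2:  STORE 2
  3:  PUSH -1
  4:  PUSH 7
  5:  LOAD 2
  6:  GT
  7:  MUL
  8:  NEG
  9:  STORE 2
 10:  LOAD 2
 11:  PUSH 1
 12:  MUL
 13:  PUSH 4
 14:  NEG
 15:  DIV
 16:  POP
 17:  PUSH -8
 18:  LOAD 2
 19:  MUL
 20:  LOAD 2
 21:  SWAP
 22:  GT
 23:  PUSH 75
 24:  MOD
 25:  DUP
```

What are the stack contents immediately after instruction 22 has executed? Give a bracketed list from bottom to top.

PUSH 34 -> 34
STORE 2 -> (empty)
PUSH -1 -> -1
PUSH 7  -> -1 7
LOAD 2  -> -1 7 34
GT      -> -1 0
MUL     -> 0
NEG     -> 0
STORE 2 -> (empty)
LOAD 2  -> 0
PUSH 1  -> 0 1
MUL     -> 0
PUSH 4  -> 0 4
NEG     -> 0 -4
DIV     -> 0
POP     -> (empty)
PUSH -8 -> -8
LOAD 2  -> -8 0
MUL     -> 0
LOAD 2  -> 0 0
SWAP    -> 0 0
GT      -> 0

[0]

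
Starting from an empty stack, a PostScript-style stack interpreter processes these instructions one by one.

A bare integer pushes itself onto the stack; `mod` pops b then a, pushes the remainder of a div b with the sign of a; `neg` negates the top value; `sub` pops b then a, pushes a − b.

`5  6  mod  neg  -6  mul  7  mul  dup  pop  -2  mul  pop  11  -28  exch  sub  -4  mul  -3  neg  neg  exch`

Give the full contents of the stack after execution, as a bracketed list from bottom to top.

[-3, 156]

5    -> 5
6    -> 5 6
mod  -> 5
neg  -> -5
-6   -> -5 -6
mul  -> 30
7    -> 30 7
mul  -> 210
dup  -> 210 210
pop  -> 210
-2   -> 210 -2
mul  -> -420
pop  -> (empty)
11   -> 11
-28  -> 11 -28
exch -> -28 11
sub  -> -39
-4   -> -39 -4
mul  -> 156
-3   -> 156 -3
neg  -> 156 3
neg  -> 156 -3
exch -> -3 156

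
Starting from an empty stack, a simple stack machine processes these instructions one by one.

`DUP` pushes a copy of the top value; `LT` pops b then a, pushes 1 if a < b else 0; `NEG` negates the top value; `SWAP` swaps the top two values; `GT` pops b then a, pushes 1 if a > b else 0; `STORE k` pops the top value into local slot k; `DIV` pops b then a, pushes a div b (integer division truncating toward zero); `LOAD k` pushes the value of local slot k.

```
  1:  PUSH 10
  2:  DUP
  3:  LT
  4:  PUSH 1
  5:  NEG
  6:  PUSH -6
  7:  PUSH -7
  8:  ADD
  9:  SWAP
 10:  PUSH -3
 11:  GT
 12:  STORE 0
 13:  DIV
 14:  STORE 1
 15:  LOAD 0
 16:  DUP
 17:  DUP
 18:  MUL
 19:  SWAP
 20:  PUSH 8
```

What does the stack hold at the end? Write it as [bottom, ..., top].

PUSH 10 : [10]
DUP     : [10, 10]
LT      : [0]
PUSH 1  : [0, 1]
NEG     : [0, -1]
PUSH -6 : [0, -1, -6]
PUSH -7 : [0, -1, -6, -7]
ADD     : [0, -1, -13]
SWAP    : [0, -13, -1]
PUSH -3 : [0, -13, -1, -3]
GT      : [0, -13, 1]
STORE 0 : [0, -13]
DIV     : [0]
STORE 1 : []
LOAD 0  : [1]
DUP     : [1, 1]
DUP     : [1, 1, 1]
MUL     : [1, 1]
SWAP    : [1, 1]
PUSH 8  : [1, 1, 8]

[1, 1, 8]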